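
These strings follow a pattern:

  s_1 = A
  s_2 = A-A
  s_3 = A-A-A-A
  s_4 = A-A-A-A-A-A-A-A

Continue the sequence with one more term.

Each string is two copies of the previous one joined by '-'.
Doubling A-A-A-A-A-A-A-A with '-' between the halves:

A-A-A-A-A-A-A-A-A-A-A-A-A-A-A-A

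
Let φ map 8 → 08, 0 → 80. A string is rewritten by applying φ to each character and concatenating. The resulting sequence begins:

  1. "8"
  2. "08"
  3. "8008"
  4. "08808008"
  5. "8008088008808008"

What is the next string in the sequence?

Applying the rule to each of the 16 symbols of 8008088008808008 gives the pieces 08 80 80 08 80 08 08 80 80 08 08 80 08 80 80 08, which concatenate to the answer.

08808008800808808008088008808008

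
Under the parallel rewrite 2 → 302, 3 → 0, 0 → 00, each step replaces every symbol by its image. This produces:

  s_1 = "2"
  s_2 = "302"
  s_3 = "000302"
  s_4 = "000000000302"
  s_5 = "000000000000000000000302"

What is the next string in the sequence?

Applying the rule to each of the 24 symbols of 000000000000000000000302 gives the pieces 00 00 00 00 00 00 00 00 00 00 00 00 00 00 00 00 00 00 00 00 00 0 00 302, which concatenate to the answer.

000000000000000000000000000000000000000000000302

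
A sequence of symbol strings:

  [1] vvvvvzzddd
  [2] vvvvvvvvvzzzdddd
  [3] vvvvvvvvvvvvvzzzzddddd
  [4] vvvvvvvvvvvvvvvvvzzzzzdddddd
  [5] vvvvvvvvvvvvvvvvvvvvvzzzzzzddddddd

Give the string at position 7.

Term n consists of 4n+1 v's, followed by n+1 z's, followed by n+2 d's (n = 1, 2, …).
Setting n = 7 gives 29, 8, 9 characters in each block.

vvvvvvvvvvvvvvvvvvvvvvvvvvvvvzzzzzzzzddddddddd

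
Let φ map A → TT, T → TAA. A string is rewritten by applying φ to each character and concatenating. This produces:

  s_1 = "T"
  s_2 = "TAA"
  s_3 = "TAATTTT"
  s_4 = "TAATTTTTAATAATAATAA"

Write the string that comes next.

Rewriting the 19 symbols of TAATTTTTAATAATAATAA one by one yields TAA TT TT TAA TAA TAA TAA TAA TT TT TAA TT TT TAA TT TT TAA TT TT; concatenated:

TAATTTTTAATAATAATAATAATTTTTAATTTTTAATTTTTAATTTT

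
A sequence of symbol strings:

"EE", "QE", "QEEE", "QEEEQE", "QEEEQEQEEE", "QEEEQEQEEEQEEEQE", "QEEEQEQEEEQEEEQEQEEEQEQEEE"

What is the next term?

QEEEQEQEEEQEEEQEQEEEQEQEEEQEEEQEQEEEQEEEQE

This is a Fibonacci-style word recurrence s(k) = s(k−1)·s(k−2): e.g. QE·EE = QEEE.
So term 8 is QEEEQEQEEEQEEEQEQEEEQEQEEE·QEEEQEQEEEQEEEQE.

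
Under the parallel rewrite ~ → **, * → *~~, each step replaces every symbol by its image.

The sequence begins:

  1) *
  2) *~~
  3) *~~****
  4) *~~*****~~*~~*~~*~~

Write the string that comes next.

*~~*****~~*~~*~~*~~*~~*****~~*****~~*****~~****

φ(*~~*****~~*~~*~~*~~) expands symbol-by-symbol to *~~ ** ** *~~ *~~ *~~ *~~ *~~ ** ** *~~ ** ** *~~ ** ** *~~ ** **; joining the 19 pieces gives the next term.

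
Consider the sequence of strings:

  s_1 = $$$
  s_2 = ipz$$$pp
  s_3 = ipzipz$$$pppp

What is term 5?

ipzipzipzipz$$$pppppppp

s(k+1) = ipz·s(k)·pp, so each term gains ipz as a prefix and pp as a suffix.
From ipzipz$$$pppp, 2 further steps: ipzipz$$$pppp → ipzipzipz$$$pppppp → (answer).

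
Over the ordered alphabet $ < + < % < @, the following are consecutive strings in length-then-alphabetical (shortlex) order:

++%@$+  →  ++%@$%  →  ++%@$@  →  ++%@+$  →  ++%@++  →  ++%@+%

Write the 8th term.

++%@%$

Stepping forward 2 times from ++%@+%: ++%@+% → ++%@+@, then the target.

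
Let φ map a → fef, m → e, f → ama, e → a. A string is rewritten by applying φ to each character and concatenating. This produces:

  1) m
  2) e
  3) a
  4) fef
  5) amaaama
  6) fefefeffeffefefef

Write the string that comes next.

amaaamaaamaaamaamaaamaamaaamaaamaaama

φ(fefefeffeffefefef) expands symbol-by-symbol to ama a ama a ama a ama ama a ama ama a ama a ama a ama; joining the 17 pieces gives the next term.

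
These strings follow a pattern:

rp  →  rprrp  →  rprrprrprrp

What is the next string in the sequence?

rprrprrprrprrprrprrprrp

Every step duplicates the string with 'r' between the halves.
So the next term is two copies of rprrprrprrp with 'r' between the halves.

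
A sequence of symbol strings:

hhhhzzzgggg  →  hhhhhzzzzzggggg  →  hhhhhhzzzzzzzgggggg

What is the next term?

Reading off run lengths: h runs 4, 5, 6; z runs 3, 5, 7; g runs 4, 5, 6 — each is linear in n, where the shown terms are n = 2, 3, 4.
At n = 5 the blocks have lengths 7, 9, 7.

hhhhhhhzzzzzzzzzggggggg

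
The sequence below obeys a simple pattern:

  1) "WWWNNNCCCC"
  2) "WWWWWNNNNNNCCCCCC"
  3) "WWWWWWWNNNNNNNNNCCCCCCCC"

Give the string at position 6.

WWWWWWWWWWWWWNNNNNNNNNNNNNNNNNNCCCCCCCCCCCCCC

Reading off run lengths: W runs 3, 5, 7; N runs 3, 6, 9; C runs 4, 6, 8 — each is linear in n (n = 1, 2, …).
Setting n = 6 gives 13, 18, 14 characters in each block.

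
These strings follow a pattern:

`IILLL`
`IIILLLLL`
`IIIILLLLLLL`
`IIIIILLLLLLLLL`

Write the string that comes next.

Each string has the form I^{n+1} L^{2n+1} (n = 1, 2, …).
At n = 5 the blocks have lengths 6, 11.

IIIIIILLLLLLLLLLL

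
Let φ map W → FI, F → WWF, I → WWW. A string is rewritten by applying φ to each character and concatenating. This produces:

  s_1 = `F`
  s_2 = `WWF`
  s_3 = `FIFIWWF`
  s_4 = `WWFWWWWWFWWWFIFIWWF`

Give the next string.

Applying the rule to each of the 19 symbols of WWFWWWWWFWWWFIFIWWF gives the pieces FI FI WWF FI FI FI FI FI WWF FI FI FI WWF WWW WWF WWW FI FI WWF, which concatenate to the answer.

FIFIWWFFIFIFIFIFIWWFFIFIFIWWFWWWWWFWWWFIFIWWF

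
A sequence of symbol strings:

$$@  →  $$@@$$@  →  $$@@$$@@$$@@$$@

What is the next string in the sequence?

s(k+1) = s(k)·@·s(k) — each term doubles the last with '@' between the halves.
One more doubling of $$@@$$@@$$@@$$@ gives the answer.

$$@@$$@@$$@@$$@@$$@@$$@@$$@@$$@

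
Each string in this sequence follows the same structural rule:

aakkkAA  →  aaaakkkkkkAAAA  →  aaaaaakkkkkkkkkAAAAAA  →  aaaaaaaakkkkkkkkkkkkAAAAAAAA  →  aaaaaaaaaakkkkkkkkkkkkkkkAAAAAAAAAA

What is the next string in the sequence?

Each string has the form a^{2n} k^{3n} A^{2n} (n = 1, 2, …).
At n = 6 the blocks have lengths 12, 18, 12.

aaaaaaaaaaaakkkkkkkkkkkkkkkkkkAAAAAAAAAAAA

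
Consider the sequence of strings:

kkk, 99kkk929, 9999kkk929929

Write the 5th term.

Each term wraps the previous one in 99 on the left and 929 on the right.
From 9999kkk929929, 2 further steps: 9999kkk929929 → 999999kkk929929929 → (answer).

99999999kkk929929929929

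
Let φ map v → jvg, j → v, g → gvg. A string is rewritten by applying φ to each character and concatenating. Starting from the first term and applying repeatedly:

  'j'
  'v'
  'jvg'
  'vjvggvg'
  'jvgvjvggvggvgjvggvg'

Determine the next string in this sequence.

Rewriting the 19 symbols of jvgvjvggvggvgjvggvg one by one yields v jvg gvg jvg v jvg gvg gvg jvg gvg gvg jvg gvg v jvg gvg gvg jvg gvg; concatenated:

vjvggvgjvgvjvggvggvgjvggvggvgjvggvgvjvggvggvgjvggvg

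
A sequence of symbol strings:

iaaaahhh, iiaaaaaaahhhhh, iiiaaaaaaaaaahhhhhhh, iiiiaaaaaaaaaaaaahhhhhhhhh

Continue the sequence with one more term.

The n-th term is n i's then 3n+1 a's then 2n+1 h's (n = 1, 2, …).
At n = 5 the blocks have lengths 5, 16, 11.

iiiiiaaaaaaaaaaaaaaaahhhhhhhhhhh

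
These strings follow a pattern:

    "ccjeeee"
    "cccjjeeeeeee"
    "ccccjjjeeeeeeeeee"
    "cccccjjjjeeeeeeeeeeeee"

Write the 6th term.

cccccccjjjjjjeeeeeeeeeeeeeeeeeee

Each string has the form c^{n} j^{n-1} e^{3n-2}, where the shown terms are n = 2, 3, 4, 5.
For term 6, n = 7, so the run lengths are 7, 6, 19.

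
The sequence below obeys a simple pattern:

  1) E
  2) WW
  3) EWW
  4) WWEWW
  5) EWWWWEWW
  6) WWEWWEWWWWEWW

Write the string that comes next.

EWWWWEWWWWEWWEWWWWEWW

From term 3 onward, concatenate the second-to-last term with the last: E·WW = EWW, WW·EWW = WWEWW, …
The next term joins EWWWWEWW and WWEWWEWWWWEWW.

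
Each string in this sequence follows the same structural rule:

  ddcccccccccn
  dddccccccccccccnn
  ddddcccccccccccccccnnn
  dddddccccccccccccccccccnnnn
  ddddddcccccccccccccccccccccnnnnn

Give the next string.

dddddddccccccccccccccccccccccccnnnnnn

Each string has the form d^{n} c^{3n+3} n^{n-1}, where the shown terms are n = 2, 3, 4, 5, 6.
Setting n = 7 gives 7, 24, 6 characters in each block.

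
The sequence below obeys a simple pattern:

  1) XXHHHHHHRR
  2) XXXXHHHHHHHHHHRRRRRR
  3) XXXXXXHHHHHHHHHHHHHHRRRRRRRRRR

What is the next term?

XXXXXXXXHHHHHHHHHHHHHHHHHHRRRRRRRRRRRRRR

The n-th term is 2n X's then 4n+2 H's then 4n-2 R's (n = 1, 2, …).
Setting n = 4 gives 8, 18, 14 characters in each block.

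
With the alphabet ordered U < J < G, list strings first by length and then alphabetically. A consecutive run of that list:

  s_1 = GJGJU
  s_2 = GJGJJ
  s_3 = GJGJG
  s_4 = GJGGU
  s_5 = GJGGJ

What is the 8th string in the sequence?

Advancing 3 positions from GJGGJ through GJGGJ → GJGGG → GGUUU reaches term 8.

GGUUJ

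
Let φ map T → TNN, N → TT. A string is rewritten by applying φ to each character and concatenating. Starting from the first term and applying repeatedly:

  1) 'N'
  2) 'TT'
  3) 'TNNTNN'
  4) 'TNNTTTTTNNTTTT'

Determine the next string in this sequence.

Replace each of the 14 characters of TNNTTTTTNNTTTT in place — TNN TT TT TNN TNN TNN TNN TNN TT TT TNN TNN TNN TNN — and concatenate.

TNNTTTTTNNTNNTNNTNNTNNTTTTTNNTNNTNNTNN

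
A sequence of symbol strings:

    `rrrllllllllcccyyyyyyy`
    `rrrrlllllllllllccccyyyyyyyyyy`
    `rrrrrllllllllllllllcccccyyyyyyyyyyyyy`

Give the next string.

Term n consists of n+1 r's, followed by 3n+2 l's, followed by n+1 c's, followed by 3n+1 y's, where the shown terms are n = 2, 3, 4.
At n = 5 the blocks have lengths 6, 17, 6, 16.

rrrrrrlllllllllllllllllccccccyyyyyyyyyyyyyyyy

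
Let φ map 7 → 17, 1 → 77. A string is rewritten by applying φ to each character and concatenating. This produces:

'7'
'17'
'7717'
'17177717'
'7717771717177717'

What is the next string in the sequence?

17177717171777177717771717177717

Applying the rule to each of the 16 symbols of 7717771717177717 gives the pieces 17 17 77 17 17 17 77 17 77 17 77 17 17 17 77 17, which concatenate to the answer.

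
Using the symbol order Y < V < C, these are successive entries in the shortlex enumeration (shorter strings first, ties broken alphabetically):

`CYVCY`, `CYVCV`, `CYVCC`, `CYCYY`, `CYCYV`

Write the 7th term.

CYCVY

Stepping forward 2 times from CYCYV: CYCYV → CYCYC, then the target.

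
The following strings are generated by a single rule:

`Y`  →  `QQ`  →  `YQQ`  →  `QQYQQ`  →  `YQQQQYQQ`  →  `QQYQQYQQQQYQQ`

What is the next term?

YQQQQYQQQQYQQYQQQQYQQ

This is a Fibonacci-style word recurrence s(k) = s(k−2)·s(k−1): e.g. Y·QQ = YQQ.
Continuing: YQQQQYQQ · QQYQQYQQQQYQQ gives term 7.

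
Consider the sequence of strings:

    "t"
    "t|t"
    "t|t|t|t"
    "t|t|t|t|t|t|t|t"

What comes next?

s(k+1) = s(k)·|·s(k) — each term doubles the last with '|' between the halves.
One more doubling of t|t|t|t|t|t|t|t gives the answer.

t|t|t|t|t|t|t|t|t|t|t|t|t|t|t|t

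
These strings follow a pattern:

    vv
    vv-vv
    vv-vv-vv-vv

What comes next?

vv-vv-vv-vv-vv-vv-vv-vv

Each string is two copies of the previous one joined by '-'.
One more doubling of vv-vv-vv-vv gives the answer.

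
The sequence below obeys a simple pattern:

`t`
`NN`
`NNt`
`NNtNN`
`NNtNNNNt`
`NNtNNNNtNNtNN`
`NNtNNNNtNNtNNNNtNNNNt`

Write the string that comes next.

NNtNNNNtNNtNNNNtNNNNtNNtNNNNtNNtNN

Each term (from the third on) is the previous term followed by the one before it: term 3 = NN·t = NNt.
The next term joins NNtNNNNtNNtNNNNtNNNNt and NNtNNNNtNNtNN.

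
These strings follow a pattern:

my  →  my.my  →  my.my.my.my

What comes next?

my.my.my.my.my.my.my.my

Every step duplicates the string with '.' between the halves.
So the next term is two copies of my.my.my.my with '.' between the halves.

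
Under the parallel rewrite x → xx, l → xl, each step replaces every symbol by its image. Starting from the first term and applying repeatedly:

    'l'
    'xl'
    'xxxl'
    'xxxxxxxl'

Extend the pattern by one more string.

Expanding xxxxxxxl: x→xx, x→xx, x→xx, x→xx, x→xx, x→xx, x→xx, l→xl. Concatenated: xx xx xx xx xx xx xx xl.

xxxxxxxxxxxxxxxl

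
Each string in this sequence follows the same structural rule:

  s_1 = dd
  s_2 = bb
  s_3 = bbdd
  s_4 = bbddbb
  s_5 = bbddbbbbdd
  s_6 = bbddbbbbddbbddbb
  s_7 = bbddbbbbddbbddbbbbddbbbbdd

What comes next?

bbddbbbbddbbddbbbbddbbbbddbbddbbbbddbbddbb

This is a Fibonacci-style word recurrence s(k) = s(k−1)·s(k−2): e.g. bb·dd = bbdd.
The next term joins bbddbbbbddbbddbbbbddbbbbdd and bbddbbbbddbbddbb.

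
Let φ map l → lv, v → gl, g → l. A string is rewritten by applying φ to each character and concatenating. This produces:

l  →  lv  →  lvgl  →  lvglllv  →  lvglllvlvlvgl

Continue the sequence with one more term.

Replace each of the 13 characters of lvglllvlvlvgl in place — lv gl l lv lv lv gl lv gl lv gl l lv — and concatenate.

lvglllvlvlvgllvgllvglllv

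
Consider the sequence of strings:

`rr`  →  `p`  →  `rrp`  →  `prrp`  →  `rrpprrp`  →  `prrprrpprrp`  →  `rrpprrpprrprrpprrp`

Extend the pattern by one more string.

From term 3 onward, concatenate the second-to-last term with the last: rr·p = rrp, p·rrp = prrp, …
Continuing: prrprrpprrp · rrpprrpprrprrpprrp gives term 8.

prrprrpprrprrpprrpprrprrpprrp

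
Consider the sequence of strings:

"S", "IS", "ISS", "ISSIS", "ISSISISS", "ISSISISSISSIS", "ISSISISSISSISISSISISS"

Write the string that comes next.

Each term (from the third on) is the previous term followed by the one before it: term 3 = IS·S = ISS.
So term 8 is ISSISISSISSISISSISISS·ISSISISSISSIS.

ISSISISSISSISISSISISSISSISISSISSIS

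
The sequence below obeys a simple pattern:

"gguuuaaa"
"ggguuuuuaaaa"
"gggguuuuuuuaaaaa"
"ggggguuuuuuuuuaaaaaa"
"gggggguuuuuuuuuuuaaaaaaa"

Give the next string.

Each string has the form g^{n} u^{2n-1} a^{n+1}, where the shown terms are n = 2, 3, 4, 5, 6.
Setting n = 7 gives 7, 13, 8 characters in each block.

ggggggguuuuuuuuuuuuuaaaaaaaa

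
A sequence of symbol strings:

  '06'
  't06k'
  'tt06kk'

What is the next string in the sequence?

Every step adds t to the front and k to the end of the previous string.
So the next term is t·tt06kk·k.

ttt06kkk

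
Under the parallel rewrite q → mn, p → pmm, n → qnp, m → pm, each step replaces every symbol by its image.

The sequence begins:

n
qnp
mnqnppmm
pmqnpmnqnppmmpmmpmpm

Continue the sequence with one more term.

φ(pmqnpmnqnppmmpmmpmpm) expands symbol-by-symbol to pmm pm mn qnp pmm pm qnp mn qnp pmm pmm pm pm pmm pm pm pmm pm pmm pm; joining the 20 pieces gives the next term.

pmmpmmnqnppmmpmqnpmnqnppmmpmmpmpmpmmpmpmpmmpmpmmpm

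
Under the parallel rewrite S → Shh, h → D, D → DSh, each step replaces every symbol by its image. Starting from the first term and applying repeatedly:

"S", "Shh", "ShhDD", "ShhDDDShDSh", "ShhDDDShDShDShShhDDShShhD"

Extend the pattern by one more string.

φ(ShhDDDShDShDShShhDDShShhD) expands symbol-by-symbol to Shh D D DSh DSh DSh Shh D DSh Shh D DSh Shh D Shh D D DSh DSh Shh D Shh D D DSh; joining the 25 pieces gives the next term.

ShhDDDShDShDShShhDDShShhDDShShhDShhDDDShDShShhDShhDDDSh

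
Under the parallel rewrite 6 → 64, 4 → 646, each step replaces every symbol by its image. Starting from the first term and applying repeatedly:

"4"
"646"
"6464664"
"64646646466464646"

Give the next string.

Replace each of the 17 characters of 64646646466464646 in place — 64 646 64 646 64 64 646 64 646 64 64 646 64 646 64 646 64 — and concatenate.

64646646466464646646466464646646466464664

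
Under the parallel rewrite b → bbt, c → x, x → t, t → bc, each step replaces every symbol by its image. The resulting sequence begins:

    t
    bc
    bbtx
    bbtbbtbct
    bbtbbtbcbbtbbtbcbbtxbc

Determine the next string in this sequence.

Replace each of the 22 characters of bbtbbtbcbbtbbtbcbbtxbc in place — bbt bbt bc bbt bbt bc bbt x bbt bbt bc bbt bbt bc bbt x bbt bbt bc t bbt x — and concatenate.

bbtbbtbcbbtbbtbcbbtxbbtbbtbcbbtbbtbcbbtxbbtbbtbctbbtx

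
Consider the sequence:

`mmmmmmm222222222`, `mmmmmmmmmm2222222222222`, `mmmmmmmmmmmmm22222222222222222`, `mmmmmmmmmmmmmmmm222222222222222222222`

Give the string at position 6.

mmmmmmmmmmmmmmmmmmmmmm22222222222222222222222222222

The n-th term is 3n+1 m's then 4n+1 2's, where the shown terms are n = 2, 3, 4, 5.
For term 6, n = 7, so the run lengths are 22, 29.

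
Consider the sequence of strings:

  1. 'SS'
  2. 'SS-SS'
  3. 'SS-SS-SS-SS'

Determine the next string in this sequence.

SS-SS-SS-SS-SS-SS-SS-SS

Every step duplicates the string with '-' between the halves.
So the next term is two copies of SS-SS-SS-SS with '-' between the halves.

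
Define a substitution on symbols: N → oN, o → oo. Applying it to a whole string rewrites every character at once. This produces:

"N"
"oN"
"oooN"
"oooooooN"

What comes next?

Rewriting each symbol of oooooooN: o→oo, o→oo, o→oo, o→oo, o→oo, o→oo, o→oo, N→oN, which concatenates to oo oo oo oo oo oo oo oN.

oooooooooooooooN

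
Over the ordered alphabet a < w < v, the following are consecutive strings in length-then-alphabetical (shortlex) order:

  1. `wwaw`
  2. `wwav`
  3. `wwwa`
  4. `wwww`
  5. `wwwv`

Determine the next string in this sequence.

wwva

Treat wwwv as a base-3 numeral over the given alphabet and add one, carrying through any trailing v's.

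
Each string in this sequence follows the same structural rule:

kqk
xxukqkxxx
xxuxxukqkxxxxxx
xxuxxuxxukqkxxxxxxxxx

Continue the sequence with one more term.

s(k+1) = xxu·s(k)·xxx, so each term gains xxu as a prefix and xxx as a suffix.
One more step from xxuxxuxxukqkxxxxxxxxx gives the answer.

xxuxxuxxuxxukqkxxxxxxxxxxxx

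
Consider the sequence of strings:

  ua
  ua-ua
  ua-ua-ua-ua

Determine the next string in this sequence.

Every step duplicates the string with '-' between the halves.
Doubling ua-ua-ua-ua with '-' between the halves:

ua-ua-ua-ua-ua-ua-ua-ua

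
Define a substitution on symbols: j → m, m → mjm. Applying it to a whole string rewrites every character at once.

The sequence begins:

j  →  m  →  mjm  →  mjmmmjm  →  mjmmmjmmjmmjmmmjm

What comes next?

Rewriting the 17 symbols of mjmmmjmmjmmjmmmjm one by one yields mjm m mjm mjm mjm m mjm mjm m mjm mjm m mjm mjm mjm m mjm; concatenated:

mjmmmjmmjmmjmmmjmmjmmmjmmjmmmjmmjmmjmmmjm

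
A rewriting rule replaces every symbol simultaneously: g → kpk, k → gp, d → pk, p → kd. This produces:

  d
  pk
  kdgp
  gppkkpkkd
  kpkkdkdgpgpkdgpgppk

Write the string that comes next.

gpkdgpgppkgppkkpkkdkpkkdgppkkpkkdkpkkdkdgp

Replace each of the 19 characters of kpkkdkdgpgpkdgpgppk in place — gp kd gp gp pk gp pk kpk kd kpk kd gp pk kpk kd kpk kd kd gp — and concatenate.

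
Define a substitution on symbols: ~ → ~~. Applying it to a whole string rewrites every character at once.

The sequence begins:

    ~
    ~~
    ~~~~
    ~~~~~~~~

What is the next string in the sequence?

Apply φ to ~~~~~~~~ symbol by symbol: ~→~~, ~→~~, ~→~~, ~→~~, ~→~~, ~→~~, ~→~~, ~→~~; joined: ~~ ~~ ~~ ~~ ~~ ~~ ~~ ~~.

~~~~~~~~~~~~~~~~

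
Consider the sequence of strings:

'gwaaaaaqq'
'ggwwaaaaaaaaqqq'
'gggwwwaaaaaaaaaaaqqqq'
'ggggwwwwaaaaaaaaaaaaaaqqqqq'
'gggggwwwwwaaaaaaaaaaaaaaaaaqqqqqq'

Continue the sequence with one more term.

ggggggwwwwwwaaaaaaaaaaaaaaaaaaaaqqqqqqq

Term n consists of n-1 g's, followed by n-1 w's, followed by 3n-1 a's, followed by n q's, where the shown terms are n = 2, 3, 4, 5, 6.
For the next term, n = 7, so the run lengths are 6, 6, 20, 7.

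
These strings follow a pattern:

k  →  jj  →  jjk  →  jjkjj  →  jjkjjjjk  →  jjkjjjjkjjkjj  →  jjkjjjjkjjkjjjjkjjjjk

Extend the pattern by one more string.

This is a Fibonacci-style word recurrence s(k) = s(k−1)·s(k−2): e.g. jj·k = jjk.
The next term joins jjkjjjjkjjkjjjjkjjjjk and jjkjjjjkjjkjj.

jjkjjjjkjjkjjjjkjjjjkjjkjjjjkjjkjj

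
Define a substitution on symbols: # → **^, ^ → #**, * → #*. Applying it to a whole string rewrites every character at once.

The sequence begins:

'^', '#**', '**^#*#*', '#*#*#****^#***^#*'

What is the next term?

Applying the rule to each of the 17 symbols of #*#*#****^#***^#* gives the pieces **^ #* **^ #* **^ #* #* #* #* #** **^ #* #* #* #** **^ #*, which concatenate to the answer.

**^#***^#***^#*#*#*#*#****^#*#*#*#****^#*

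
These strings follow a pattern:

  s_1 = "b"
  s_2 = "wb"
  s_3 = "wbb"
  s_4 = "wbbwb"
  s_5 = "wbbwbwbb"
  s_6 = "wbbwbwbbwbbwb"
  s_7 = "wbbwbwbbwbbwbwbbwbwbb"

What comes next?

This is a Fibonacci-style word recurrence s(k) = s(k−1)·s(k−2): e.g. wb·b = wbb.
The next term joins wbbwbwbbwbbwbwbbwbwbb and wbbwbwbbwbbwb.

wbbwbwbbwbbwbwbbwbwbbwbbwbwbbwbbwb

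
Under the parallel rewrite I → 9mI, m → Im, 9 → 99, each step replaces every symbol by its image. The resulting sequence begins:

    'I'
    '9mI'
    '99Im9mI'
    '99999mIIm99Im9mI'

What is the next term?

9999999999Im9mI9mIIm99999mIIm99Im9mI

Replace each of the 16 characters of 99999mIIm99Im9mI in place — 99 99 99 99 99 Im 9mI 9mI Im 99 99 9mI Im 99 Im 9mI — and concatenate.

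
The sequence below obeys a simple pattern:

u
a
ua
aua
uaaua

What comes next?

From term 3 onward, concatenate the second-to-last term with the last: u·a = ua, a·ua = aua, …
The next term joins aua and uaaua.

auauaaua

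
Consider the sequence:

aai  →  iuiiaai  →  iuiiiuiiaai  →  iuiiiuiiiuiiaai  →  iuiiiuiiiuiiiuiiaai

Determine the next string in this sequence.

The strings grow by a fixed prefix iuii each time.
So the next term is iuii·iuiiiuiiiuiiiuiiaai.

iuiiiuiiiuiiiuiiiuiiaai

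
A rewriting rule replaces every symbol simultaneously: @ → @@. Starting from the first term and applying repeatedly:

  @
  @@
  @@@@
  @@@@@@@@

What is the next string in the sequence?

Rewriting each symbol of @@@@@@@@: @→@@, @→@@, @→@@, @→@@, @→@@, @→@@, @→@@, @→@@, which concatenates to @@ @@ @@ @@ @@ @@ @@ @@.

@@@@@@@@@@@@@@@@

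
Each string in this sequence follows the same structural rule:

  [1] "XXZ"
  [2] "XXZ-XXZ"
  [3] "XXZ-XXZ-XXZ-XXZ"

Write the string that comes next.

Each string is two copies of the previous one joined by '-'.
Doubling XXZ-XXZ-XXZ-XXZ with '-' between the halves:

XXZ-XXZ-XXZ-XXZ-XXZ-XXZ-XXZ-XXZ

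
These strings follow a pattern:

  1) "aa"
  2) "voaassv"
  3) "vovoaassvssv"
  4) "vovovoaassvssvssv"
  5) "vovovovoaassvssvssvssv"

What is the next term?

Each term wraps the previous one in vo on the left and ssv on the right.
Applying this once more to vovovovoaassvssvssvssv:

vovovovovoaassvssvssvssvssv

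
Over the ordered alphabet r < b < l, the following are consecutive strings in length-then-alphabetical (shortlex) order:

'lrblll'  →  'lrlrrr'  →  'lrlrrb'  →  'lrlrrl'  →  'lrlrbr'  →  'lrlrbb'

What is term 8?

lrlrlr

Stepping forward 2 times from lrlrbb: lrlrbb → lrlrbl, then the target.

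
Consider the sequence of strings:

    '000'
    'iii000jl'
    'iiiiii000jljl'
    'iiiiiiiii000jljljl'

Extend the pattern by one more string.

iiiiiiiiiiii000jljljljl

Each term wraps the previous one in iii on the left and jl on the right.
So the next term is iii·iiiiiiiii000jljljl·jl.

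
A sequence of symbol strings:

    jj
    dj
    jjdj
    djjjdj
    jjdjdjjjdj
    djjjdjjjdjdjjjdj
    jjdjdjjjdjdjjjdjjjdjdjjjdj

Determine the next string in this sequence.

djjjdjjjdjdjjjdjjjdjdjjjdjdjjjdjjjdjdjjjdj

Each term (from the third on) is the two preceding terms concatenated in order: term 3 = jj·dj = jjdj.
The next term joins djjjdjjjdjdjjjdj and jjdjdjjjdjdjjjdjjjdjdjjjdj.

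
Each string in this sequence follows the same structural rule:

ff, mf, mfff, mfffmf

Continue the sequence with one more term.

mfffmfmfff

Each term (from the third on) is the previous term followed by the one before it: term 3 = mf·ff = mfff.
So term 5 is mfffmf·mfff.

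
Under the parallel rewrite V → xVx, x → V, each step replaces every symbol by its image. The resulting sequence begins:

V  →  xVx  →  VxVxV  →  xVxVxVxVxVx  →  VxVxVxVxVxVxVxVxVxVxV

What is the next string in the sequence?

xVxVxVxVxVxVxVxVxVxVxVxVxVxVxVxVxVxVxVxVxVx

Replace each of the 21 characters of VxVxVxVxVxVxVxVxVxVxV in place — xVx V xVx V xVx V xVx V xVx V xVx V xVx V xVx V xVx V xVx V xVx — and concatenate.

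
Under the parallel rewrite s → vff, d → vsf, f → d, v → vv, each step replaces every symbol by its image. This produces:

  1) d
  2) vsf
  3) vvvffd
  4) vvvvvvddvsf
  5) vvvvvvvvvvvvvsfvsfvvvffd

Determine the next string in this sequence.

vvvvvvvvvvvvvvvvvvvvvvvvvvvffdvvvffdvvvvvvddvsf

Replace each of the 24 characters of vvvvvvvvvvvvvsfvsfvvvffd in place — vv vv vv vv vv vv vv vv vv vv vv vv vv vff d vv vff d vv vv vv d d vsf — and concatenate.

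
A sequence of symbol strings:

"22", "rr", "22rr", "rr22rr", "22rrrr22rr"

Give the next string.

From term 3 onward, concatenate the second-to-last term with the last: 22·rr = 22rr, rr·22rr = rr22rr, …
The next term joins rr22rr and 22rrrr22rr.

rr22rr22rrrr22rr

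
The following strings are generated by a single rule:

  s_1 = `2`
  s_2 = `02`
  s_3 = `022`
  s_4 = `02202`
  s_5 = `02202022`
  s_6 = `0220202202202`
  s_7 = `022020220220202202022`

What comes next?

From term 3 onward, concatenate the last term with the second-to-last: 02·2 = 022, 022·02 = 02202, …
Continuing: 022020220220202202022 · 0220202202202 gives term 8.

0220202202202022020220220202202202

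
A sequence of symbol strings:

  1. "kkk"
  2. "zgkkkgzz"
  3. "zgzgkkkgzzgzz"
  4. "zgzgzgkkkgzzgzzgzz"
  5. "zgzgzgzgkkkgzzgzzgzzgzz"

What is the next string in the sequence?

zgzgzgzgzgkkkgzzgzzgzzgzzgzz

Each term wraps the previous one in zg on the left and gzz on the right.
One more step from zgzgzgzgkkkgzzgzzgzzgzz gives the answer.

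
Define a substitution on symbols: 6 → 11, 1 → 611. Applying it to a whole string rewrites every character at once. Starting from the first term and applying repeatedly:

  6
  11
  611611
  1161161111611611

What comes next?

61161111611611116116116116111161161111611611

Replace each of the 16 characters of 1161161111611611 in place — 611 611 11 611 611 11 611 611 611 611 11 611 611 11 611 611 — and concatenate.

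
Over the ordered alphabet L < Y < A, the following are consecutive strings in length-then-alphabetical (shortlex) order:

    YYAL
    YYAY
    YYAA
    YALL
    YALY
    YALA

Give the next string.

The successor of YALA increments the rightmost position that isn't already A and resets every position after it to L.

YAYL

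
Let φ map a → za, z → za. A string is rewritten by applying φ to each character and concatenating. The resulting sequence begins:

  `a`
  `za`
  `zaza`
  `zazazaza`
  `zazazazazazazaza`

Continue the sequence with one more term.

Rewriting the 16 symbols of zazazazazazazaza one by one yields za za za za za za za za za za za za za za za za; concatenated:

zazazazazazazazazazazazazazazaza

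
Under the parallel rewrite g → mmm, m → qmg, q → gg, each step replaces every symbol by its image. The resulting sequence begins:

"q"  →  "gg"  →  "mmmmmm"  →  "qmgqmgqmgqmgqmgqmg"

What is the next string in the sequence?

Rewriting the 18 symbols of qmgqmgqmgqmgqmgqmg one by one yields gg qmg mmm gg qmg mmm gg qmg mmm gg qmg mmm gg qmg mmm gg qmg mmm; concatenated:

ggqmgmmmggqmgmmmggqmgmmmggqmgmmmggqmgmmmggqmgmmm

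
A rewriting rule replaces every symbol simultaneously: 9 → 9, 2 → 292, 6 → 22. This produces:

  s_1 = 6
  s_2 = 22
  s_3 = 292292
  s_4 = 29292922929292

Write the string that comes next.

Rewriting the 14 symbols of 29292922929292 one by one yields 292 9 292 9 292 9 292 292 9 292 9 292 9 292; concatenated:

292929292929292292929292929292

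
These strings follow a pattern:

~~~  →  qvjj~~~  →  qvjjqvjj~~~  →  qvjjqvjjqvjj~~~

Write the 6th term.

Every step adds qvjj at the front: s(k+1) = qvjj·s(k).
From qvjjqvjjqvjj~~~, 2 further steps: qvjjqvjjqvjj~~~ → qvjjqvjjqvjjqvjj~~~ → (answer).

qvjjqvjjqvjjqvjjqvjj~~~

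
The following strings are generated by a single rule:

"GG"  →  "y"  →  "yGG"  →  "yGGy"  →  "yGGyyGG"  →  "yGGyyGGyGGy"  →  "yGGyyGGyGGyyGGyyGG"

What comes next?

From term 3 onward, concatenate the last term with the second-to-last: y·GG = yGG, yGG·y = yGGy, …
The next term joins yGGyyGGyGGyyGGyyGG and yGGyyGGyGGy.

yGGyyGGyGGyyGGyyGGyGGyyGGyGGy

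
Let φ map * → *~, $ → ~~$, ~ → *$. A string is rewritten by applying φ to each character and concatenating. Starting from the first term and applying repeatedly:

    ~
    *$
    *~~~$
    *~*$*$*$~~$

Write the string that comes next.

*~*$*~~~$*~~~$*~~~$*$*$~~$

Apply φ to *~*$*$*$~~$ symbol by symbol: *→*~, ~→*$, *→*~, $→~~$, *→*~, $→~~$, *→*~, $→~~$, ~→*$, ~→*$, $→~~$; joined: *~ *$ *~ ~~$ *~ ~~$ *~ ~~$ *$ *$ ~~$.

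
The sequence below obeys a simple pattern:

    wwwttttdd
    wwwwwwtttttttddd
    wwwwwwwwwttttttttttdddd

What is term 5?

Reading off run lengths: w runs 3, 6, 9; t runs 4, 7, 10; d runs 2, 3, 4 — each is linear in n (n = 1, 2, …).
Setting n = 5 gives 15, 16, 6 characters in each block.

wwwwwwwwwwwwwwwttttttttttttttttdddddd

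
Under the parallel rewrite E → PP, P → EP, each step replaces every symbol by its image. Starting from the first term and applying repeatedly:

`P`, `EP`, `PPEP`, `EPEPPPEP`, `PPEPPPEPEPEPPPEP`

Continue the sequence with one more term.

Applying the rule to each of the 16 symbols of PPEPPPEPEPEPPPEP gives the pieces EP EP PP EP EP EP PP EP PP EP PP EP EP EP PP EP, which concatenate to the answer.

EPEPPPEPEPEPPPEPPPEPPPEPEPEPPPEP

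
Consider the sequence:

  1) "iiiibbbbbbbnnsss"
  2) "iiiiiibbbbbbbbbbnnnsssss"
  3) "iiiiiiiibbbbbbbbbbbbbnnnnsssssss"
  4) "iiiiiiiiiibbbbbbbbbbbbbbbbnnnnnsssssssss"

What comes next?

Each string has the form i^{2n} b^{3n+1} n^{n} s^{2n-1}, where the shown terms are n = 2, 3, 4, 5.
Setting n = 6 gives 12, 19, 6, 11 characters in each block.

iiiiiiiiiiiibbbbbbbbbbbbbbbbbbbnnnnnnsssssssssss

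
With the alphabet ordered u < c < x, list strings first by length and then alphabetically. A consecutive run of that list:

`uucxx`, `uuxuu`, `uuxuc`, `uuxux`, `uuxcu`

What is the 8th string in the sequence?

Stepping forward 3 times from uuxcu: uuxcu → uuxcc → uuxcx, then the target.

uuxxu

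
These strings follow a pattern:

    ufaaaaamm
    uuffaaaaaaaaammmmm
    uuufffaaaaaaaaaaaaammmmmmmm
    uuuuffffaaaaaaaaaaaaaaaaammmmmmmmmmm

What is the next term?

Each string has the form u^{n} f^{n} a^{4n+1} m^{3n-1} (n = 1, 2, …).
For the next term, n = 5, so the run lengths are 5, 5, 21, 14.

uuuuufffffaaaaaaaaaaaaaaaaaaaaammmmmmmmmmmmmm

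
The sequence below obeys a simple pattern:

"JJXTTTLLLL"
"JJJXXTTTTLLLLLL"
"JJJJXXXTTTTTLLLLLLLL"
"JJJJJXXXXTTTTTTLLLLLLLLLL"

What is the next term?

JJJJJJXXXXXTTTTTTTLLLLLLLLLLLL

Term n consists of n+1 J's, followed by n X's, followed by n+2 T's, followed by 2n+2 L's (n = 1, 2, …).
At n = 5 the blocks have lengths 6, 5, 7, 12.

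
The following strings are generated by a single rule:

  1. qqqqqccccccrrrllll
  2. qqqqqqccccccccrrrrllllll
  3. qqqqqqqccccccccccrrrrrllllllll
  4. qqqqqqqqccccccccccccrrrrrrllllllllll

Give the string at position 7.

qqqqqqqqqqqccccccccccccccccccrrrrrrrrrllllllllllllllll

Term n consists of n+3 q's, followed by 2n+2 c's, followed by n+1 r's, followed by 2n l's, where the shown terms are n = 2, 3, 4, 5.
For term 7, n = 8, so the run lengths are 11, 18, 9, 16.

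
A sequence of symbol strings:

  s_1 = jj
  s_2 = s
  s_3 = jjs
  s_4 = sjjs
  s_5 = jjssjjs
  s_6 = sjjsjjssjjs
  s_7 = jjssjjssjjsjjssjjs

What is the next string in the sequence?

This is a Fibonacci-style word recurrence s(k) = s(k−2)·s(k−1): e.g. jj·s = jjs.
Continuing: sjjsjjssjjs · jjssjjssjjsjjssjjs gives term 8.

sjjsjjssjjsjjssjjssjjsjjssjjs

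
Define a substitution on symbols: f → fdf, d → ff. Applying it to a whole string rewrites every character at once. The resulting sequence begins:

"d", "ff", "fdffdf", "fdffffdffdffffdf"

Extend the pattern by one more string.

Rewriting the 16 symbols of fdffffdffdffffdf one by one yields fdf ff fdf fdf fdf fdf ff fdf fdf ff fdf fdf fdf fdf ff fdf; concatenated:

fdffffdffdffdffdffffdffdffffdffdffdffdffffdf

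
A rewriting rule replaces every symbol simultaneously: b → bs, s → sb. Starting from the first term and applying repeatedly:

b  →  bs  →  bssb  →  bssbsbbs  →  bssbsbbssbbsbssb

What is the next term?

Rewriting the 16 symbols of bssbsbbssbbsbssb one by one yields bs sb sb bs sb bs bs sb sb bs bs sb bs sb sb bs; concatenated:

bssbsbbssbbsbssbsbbsbssbbssbsbbs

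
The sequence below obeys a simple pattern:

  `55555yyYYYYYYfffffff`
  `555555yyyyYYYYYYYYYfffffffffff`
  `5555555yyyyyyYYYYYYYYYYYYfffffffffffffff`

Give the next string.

Term n consists of n+3 5's, followed by 2n-2 y's, followed by 3n Y's, followed by 4n-1 f's, where the shown terms are n = 2, 3, 4.
For the next term, n = 5, so the run lengths are 8, 8, 15, 19.

55555555yyyyyyyyYYYYYYYYYYYYYYYfffffffffffffffffff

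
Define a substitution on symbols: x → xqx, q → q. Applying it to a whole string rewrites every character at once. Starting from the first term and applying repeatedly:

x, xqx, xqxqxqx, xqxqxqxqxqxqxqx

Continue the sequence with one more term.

xqxqxqxqxqxqxqxqxqxqxqxqxqxqxqx

Applying the rule to each of the 15 symbols of xqxqxqxqxqxqxqx gives the pieces xqx q xqx q xqx q xqx q xqx q xqx q xqx q xqx, which concatenate to the answer.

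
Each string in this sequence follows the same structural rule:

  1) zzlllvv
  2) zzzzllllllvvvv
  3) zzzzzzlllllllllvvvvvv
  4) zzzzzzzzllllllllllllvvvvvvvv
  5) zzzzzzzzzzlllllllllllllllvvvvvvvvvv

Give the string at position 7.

zzzzzzzzzzzzzzlllllllllllllllllllllvvvvvvvvvvvvvv

Each string has the form z^{2n} l^{3n} v^{2n} (n = 1, 2, …).
For term 7, n = 7, so the run lengths are 14, 21, 14.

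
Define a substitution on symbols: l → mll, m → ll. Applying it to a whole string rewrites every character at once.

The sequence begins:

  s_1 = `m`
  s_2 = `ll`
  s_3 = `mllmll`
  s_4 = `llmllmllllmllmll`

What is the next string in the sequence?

Replace each of the 16 characters of llmllmllllmllmll in place — mll mll ll mll mll ll mll mll mll mll ll mll mll ll mll mll — and concatenate.

mllmllllmllmllllmllmllmllmllllmllmllllmllmll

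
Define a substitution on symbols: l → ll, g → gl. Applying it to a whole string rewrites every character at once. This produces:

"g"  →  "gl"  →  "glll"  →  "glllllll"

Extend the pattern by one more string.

Rewriting each symbol of glllllll: g→gl, l→ll, l→ll, l→ll, l→ll, l→ll, l→ll, l→ll, which concatenates to gl ll ll ll ll ll ll ll.

glllllllllllllll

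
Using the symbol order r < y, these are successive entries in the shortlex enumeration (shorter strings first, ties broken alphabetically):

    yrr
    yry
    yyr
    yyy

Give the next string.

yyy is the last string of length 3, so the next is the first of length 4: r repeated 4 times.

rrrr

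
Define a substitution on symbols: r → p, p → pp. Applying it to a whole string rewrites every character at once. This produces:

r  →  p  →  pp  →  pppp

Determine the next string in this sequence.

Rewriting each symbol of pppp: p→pp, p→pp, p→pp, p→pp, which concatenates to pp pp pp pp.

pppppppp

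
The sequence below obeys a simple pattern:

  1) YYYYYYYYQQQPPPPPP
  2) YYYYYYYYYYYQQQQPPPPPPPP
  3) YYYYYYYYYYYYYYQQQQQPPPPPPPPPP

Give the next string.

Each string has the form Y^{3n-1} Q^{n} P^{2n}, where the shown terms are n = 3, 4, 5.
At n = 6 the blocks have lengths 17, 6, 12.

YYYYYYYYYYYYYYYYYQQQQQQPPPPPPPPPPPP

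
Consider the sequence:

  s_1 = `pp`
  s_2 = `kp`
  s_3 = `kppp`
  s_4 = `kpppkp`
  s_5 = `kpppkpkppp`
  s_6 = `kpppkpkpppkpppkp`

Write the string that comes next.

kpppkpkpppkpppkpkpppkpkppp

This is a Fibonacci-style word recurrence s(k) = s(k−1)·s(k−2): e.g. kp·pp = kppp.
So term 7 is kpppkpkpppkpppkp·kpppkpkppp.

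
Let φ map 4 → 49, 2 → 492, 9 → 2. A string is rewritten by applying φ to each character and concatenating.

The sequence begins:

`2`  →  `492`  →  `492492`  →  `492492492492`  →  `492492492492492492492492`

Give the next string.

492492492492492492492492492492492492492492492492

Replace each of the 24 characters of 492492492492492492492492 in place — 49 2 492 49 2 492 49 2 492 49 2 492 49 2 492 49 2 492 49 2 492 49 2 492 — and concatenate.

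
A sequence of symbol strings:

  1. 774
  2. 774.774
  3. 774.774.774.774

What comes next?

774.774.774.774.774.774.774.774

Each string is two copies of the previous one joined by '.'.
So the next term is two copies of 774.774.774.774 with '.' between the halves.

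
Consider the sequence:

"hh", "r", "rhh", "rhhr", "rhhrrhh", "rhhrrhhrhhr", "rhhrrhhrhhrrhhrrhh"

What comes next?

rhhrrhhrhhrrhhrrhhrhhrrhhrhhr

Each term (from the third on) is the previous term followed by the one before it: term 3 = r·hh = rhh.
So term 8 is rhhrrhhrhhrrhhrrhh·rhhrrhhrhhr.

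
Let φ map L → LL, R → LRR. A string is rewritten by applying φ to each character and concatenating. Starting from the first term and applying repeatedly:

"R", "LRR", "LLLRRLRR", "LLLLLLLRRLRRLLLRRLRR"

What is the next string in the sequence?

Applying the rule to each of the 20 symbols of LLLLLLLRRLRRLLLRRLRR gives the pieces LL LL LL LL LL LL LL LRR LRR LL LRR LRR LL LL LL LRR LRR LL LRR LRR, which concatenate to the answer.

LLLLLLLLLLLLLLLRRLRRLLLRRLRRLLLLLLLRRLRRLLLRRLRR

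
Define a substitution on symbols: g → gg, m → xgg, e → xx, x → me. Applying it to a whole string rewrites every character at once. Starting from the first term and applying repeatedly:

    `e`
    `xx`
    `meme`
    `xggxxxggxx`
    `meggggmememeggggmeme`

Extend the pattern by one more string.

xggxxggggggggxggxxxggxxxggxxggggggggxggxxxggxx

Replace each of the 20 characters of meggggmememeggggmeme in place — xgg xx gg gg gg gg xgg xx xgg xx xgg xx gg gg gg gg xgg xx xgg xx — and concatenate.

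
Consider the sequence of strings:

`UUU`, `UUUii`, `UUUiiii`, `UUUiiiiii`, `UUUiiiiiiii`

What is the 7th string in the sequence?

Every step adds ii to the end: s(k+1) = s(k)·ii.
From UUUiiiiiiii, 2 further steps: UUUiiiiiiii → UUUiiiiiiiiii → (answer).

UUUiiiiiiiiiiii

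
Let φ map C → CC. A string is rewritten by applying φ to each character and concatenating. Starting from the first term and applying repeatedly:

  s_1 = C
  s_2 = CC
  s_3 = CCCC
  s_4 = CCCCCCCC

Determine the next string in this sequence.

Apply φ to CCCCCCCC symbol by symbol: C→CC, C→CC, C→CC, C→CC, C→CC, C→CC, C→CC, C→CC; joined: CC CC CC CC CC CC CC CC.

CCCCCCCCCCCCCCCC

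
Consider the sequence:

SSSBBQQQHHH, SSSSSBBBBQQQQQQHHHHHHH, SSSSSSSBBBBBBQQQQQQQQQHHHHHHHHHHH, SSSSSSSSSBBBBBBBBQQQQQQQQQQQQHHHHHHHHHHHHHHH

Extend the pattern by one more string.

SSSSSSSSSSSBBBBBBBBBBQQQQQQQQQQQQQQQHHHHHHHHHHHHHHHHHHH

Term n consists of 2n+1 S's, followed by 2n B's, followed by 3n Q's, followed by 4n-1 H's (n = 1, 2, …).
For the next term, n = 5, so the run lengths are 11, 10, 15, 19.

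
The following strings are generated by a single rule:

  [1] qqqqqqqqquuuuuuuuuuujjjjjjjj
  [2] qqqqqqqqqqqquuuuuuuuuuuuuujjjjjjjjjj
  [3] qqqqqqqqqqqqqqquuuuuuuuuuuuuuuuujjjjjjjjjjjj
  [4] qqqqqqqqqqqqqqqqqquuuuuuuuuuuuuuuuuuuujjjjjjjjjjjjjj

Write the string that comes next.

qqqqqqqqqqqqqqqqqqqqquuuuuuuuuuuuuuuuuuuuuuujjjjjjjjjjjjjjjj

The n-th term is 3n q's then 3n+2 u's then 2n+2 j's, where the shown terms are n = 3, 4, 5, 6.
Setting n = 7 gives 21, 23, 16 characters in each block.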